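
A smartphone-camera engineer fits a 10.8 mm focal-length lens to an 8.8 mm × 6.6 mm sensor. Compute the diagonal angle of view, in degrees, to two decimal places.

Sensor diagonal = √(8.8² + 6.6²) = √121.0000 ≈ 11.0000 mm.
Angle of view α = 2·arctan(d/2f) with d = 11.0000 mm and f = 10.8 mm.
d/2f = 0.50926; arctan(0.50926) ≈ 26.9879°, so α ≈ 53.9758°.

53.98°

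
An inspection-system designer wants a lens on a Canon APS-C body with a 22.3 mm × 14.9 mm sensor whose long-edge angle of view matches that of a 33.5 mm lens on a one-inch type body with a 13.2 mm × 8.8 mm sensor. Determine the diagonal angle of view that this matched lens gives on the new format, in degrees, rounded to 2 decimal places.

26.66°

Equal long-edge AOV ⇒ f₂ = f₁ · 22.3/13.2 = 33.5 × 1.68939 ≈ 56.5947 mm.
Sensor diagonal = √(22.3² + 14.9²) = √719.3000 ≈ 26.8198 mm.
Diagonal AOV on the new format = 2·arctan(26.8198 / (2 × 56.5947)) = 2·arctan(0.23695) ≈ 26.6603°.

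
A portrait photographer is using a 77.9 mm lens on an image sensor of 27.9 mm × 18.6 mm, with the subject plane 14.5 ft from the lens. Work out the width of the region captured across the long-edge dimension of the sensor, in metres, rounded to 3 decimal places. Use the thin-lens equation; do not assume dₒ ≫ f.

dₒ: 14.5 ft × 304.8 mm/ft = 4419.60 mm.
Similar triangles through the lens centre give W/dₒ = w/dᵢ; with 1/f = 1/dₒ + 1/dᵢ this gives W = w·(dₒ − f)/f.
W = 27.9 mm × (4419.6 − 77.9) / 77.9 = 27.9 × 55.7343 ≈ 1554.986 mm = 1.55499 m.

1.555 m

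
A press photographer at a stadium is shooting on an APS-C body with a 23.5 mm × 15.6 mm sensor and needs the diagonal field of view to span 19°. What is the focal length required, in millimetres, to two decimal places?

84.28 mm

Sensor diagonal = √(23.5² + 15.6²) = √795.6100 ≈ 28.2066 mm.
From α = 2·arctan(d/2f) we get f = d / (2·tan(α/2)).
With d = 28.2066 mm and α/2 = 9.5°, tan(α/2) ≈ 0.16734, so f ≈ 28.2066 / 0.33469 ≈ 84.2779 mm.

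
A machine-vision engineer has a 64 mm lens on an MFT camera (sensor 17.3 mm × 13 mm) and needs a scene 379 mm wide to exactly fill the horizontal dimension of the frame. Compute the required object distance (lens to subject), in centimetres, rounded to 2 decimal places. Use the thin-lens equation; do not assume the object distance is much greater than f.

Magnification m = w/W = dᵢ/dₒ; combined with 1/f = 1/dₒ + 1/dᵢ this gives dₒ = f·(1 + W/w).
dₒ = 64 mm × (1 + 379/17.3) = 64 × 22.9075 ≈ 1466.081 mm = 146.608 cm.

146.61 cm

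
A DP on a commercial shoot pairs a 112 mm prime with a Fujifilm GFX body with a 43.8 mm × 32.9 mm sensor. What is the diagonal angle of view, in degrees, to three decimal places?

27.484°

Sensor diagonal = √(43.8² + 32.9²) = √3000.8500 ≈ 54.7800 mm.
Angle of view α = 2·arctan(d/2f) with d = 54.7800 mm and f = 112 mm.
d/2f = 0.24455; arctan(0.24455) ≈ 13.7422°, so α ≈ 27.4843°.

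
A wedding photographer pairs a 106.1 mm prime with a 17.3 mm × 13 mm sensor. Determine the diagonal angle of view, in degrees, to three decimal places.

Sensor diagonal = √(17.3² + 13²) = √468.2900 ≈ 21.6400 mm.
Angle of view α = 2·arctan(d/2f) with d = 21.6400 mm and f = 106.1 mm.
d/2f = 0.10198; arctan(0.10198) ≈ 5.8229°, so α ≈ 11.6457°.

11.646°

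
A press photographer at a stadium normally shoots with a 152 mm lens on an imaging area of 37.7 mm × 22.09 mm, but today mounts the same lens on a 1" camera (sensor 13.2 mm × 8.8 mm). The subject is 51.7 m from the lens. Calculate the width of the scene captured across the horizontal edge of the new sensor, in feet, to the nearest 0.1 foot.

The focal length stays 152 mm; the relevant sensor dimension is now w = 13.2 mm. Object distance dₒ = 51.7 m = 51700 mm.
Thin-lens field width W = w·(dₒ − f)/f = 13.2 × (51700 − 152)/152 ≈ 4476.537 mm = 4476.537/304.8 ft = 14.6868 ft.

14.7 ft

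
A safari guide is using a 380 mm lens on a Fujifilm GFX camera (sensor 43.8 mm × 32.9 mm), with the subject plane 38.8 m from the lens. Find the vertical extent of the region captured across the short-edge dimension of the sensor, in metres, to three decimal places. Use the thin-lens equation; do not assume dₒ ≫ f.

3.326 m

dₒ: 38.8 m = 38800 mm.
Similar triangles through the lens centre give W/dₒ = h/dᵢ; with 1/f = 1/dₒ + 1/dᵢ this gives W = h·(dₒ − f)/f.
W = 32.9 mm × (38800 − 380) / 380 = 32.9 × 101.1053 ≈ 3326.363 mm = 3.32636 m.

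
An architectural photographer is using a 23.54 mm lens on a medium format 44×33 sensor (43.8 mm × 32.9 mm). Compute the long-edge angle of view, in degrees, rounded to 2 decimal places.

85.87°

Angle of view α = 2·arctan(w/2f) with w = 43.8 mm and f = 23.54 mm.
w/2f = 0.93033; arctan(0.93033) ≈ 42.9330°, so α ≈ 85.8660°.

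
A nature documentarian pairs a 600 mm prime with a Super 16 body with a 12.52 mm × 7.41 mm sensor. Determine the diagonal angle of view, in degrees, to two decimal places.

Sensor diagonal = √(12.52² + 7.41²) = √211.6585 ≈ 14.5485 mm.
Angle of view α = 2·arctan(d/2f) with d = 14.5485 mm and f = 600 mm.
d/2f = 0.01212; arctan(0.01212) ≈ 0.6946°, so α ≈ 1.3892°.

1.39°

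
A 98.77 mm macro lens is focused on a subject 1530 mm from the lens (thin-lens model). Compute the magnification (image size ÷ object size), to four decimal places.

Thin lens: 1/f = 1/dₒ + 1/dᵢ → 1/dᵢ = 1/98.77 − 1/1530 = 0.0094709 mm⁻¹, so dᵢ ≈ 105.5862 mm.
Magnification m = dᵢ/dₒ = 105.5862/1530 ≈ 0.06901.

0.0690×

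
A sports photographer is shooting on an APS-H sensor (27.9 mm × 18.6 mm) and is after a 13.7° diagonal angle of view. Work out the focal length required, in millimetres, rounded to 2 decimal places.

Sensor diagonal = √(27.9² + 18.6²) = √1124.3700 ≈ 33.5316 mm.
From α = 2·arctan(d/2f) we get f = d / (2·tan(α/2)).
With d = 33.5316 mm and α/2 = 6.85°, tan(α/2) ≈ 0.12013, so f ≈ 33.5316 / 0.24026 ≈ 139.5663 mm.

139.57 mm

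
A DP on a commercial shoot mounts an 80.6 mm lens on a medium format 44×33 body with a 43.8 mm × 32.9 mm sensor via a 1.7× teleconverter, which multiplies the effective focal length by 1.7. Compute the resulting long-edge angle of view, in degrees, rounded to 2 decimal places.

Effective focal length f = 80.6 × 1.7 = 137.02 mm.
α = 2·arctan(43.8 / (2 × 137.02)) = 2·arctan(0.15983) ≈ 18.1616°.

18.16°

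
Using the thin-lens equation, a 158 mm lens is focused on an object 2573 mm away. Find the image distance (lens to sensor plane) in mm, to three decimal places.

168.337 mm

1/dᵢ = 1/f − 1/dₒ = 1/158 − 1/2573 = 0.0059405 mm⁻¹.
dᵢ = 1/0.0059405 ≈ 168.3371 mm.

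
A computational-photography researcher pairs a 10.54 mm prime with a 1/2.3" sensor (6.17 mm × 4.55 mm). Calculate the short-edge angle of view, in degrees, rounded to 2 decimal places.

24.36°

Angle of view α = 2·arctan(h/2f) with h = 4.55 mm and f = 10.54 mm.
h/2f = 0.21584; arctan(0.21584) ≈ 12.1801°, so α ≈ 24.3602°.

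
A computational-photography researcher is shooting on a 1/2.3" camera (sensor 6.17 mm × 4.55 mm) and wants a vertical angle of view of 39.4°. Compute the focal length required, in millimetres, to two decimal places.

6.35 mm

From α = 2·arctan(h/2f) we get f = h / (2·tan(α/2)).
With h = 4.55 mm and α/2 = 19.7°, tan(α/2) ≈ 0.35805, so f ≈ 4.55 / 0.71610 ≈ 6.3538 mm.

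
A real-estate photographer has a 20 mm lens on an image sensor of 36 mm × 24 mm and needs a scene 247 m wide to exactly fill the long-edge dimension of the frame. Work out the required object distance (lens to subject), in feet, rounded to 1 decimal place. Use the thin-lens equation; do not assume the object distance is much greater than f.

W: 247 m = 247000 mm.
Magnification m = w/W = dᵢ/dₒ; combined with 1/f = 1/dₒ + 1/dᵢ this gives dₒ = f·(1 + W/w).
dₒ = 20 mm × (1 + 247000/36) = 20 × 6862.1111 ≈ 137242.222 mm = 137242.222/304.8 ft = 450.27 ft.

450.3 ft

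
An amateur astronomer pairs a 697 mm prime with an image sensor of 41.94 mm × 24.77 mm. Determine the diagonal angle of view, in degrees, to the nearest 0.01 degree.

Sensor diagonal = √(41.94² + 24.77²) = √2372.5165 ≈ 48.7085 mm.
Angle of view α = 2·arctan(d/2f) with d = 48.7085 mm and f = 697 mm.
d/2f = 0.03494; arctan(0.03494) ≈ 2.0012°, so α ≈ 4.0024°.

4.00°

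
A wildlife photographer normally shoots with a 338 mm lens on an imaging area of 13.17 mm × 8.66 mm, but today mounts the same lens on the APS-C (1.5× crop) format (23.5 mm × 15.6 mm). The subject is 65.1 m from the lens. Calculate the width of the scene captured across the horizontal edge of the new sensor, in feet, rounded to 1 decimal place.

The focal length stays 338 mm; the relevant sensor dimension is now w = 23.5 mm. Object distance dₒ = 65.1 m = 65100 mm.
Thin-lens field width W = w·(dₒ − f)/f = 23.5 × (65100 − 338)/338 ≈ 4502.683 mm = 4502.683/304.8 ft = 14.7726 ft.

14.8 ft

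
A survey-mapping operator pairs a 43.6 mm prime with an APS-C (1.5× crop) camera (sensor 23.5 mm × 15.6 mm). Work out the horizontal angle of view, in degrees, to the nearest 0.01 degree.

Angle of view α = 2·arctan(w/2f) with w = 23.5 mm and f = 43.6 mm.
w/2f = 0.26950; arctan(0.26950) ≈ 15.0826°, so α ≈ 30.1653°.

30.17°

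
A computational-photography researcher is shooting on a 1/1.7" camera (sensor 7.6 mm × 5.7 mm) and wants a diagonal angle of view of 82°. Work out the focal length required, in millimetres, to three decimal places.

Sensor diagonal = √(7.6² + 5.7²) = √90.2500 ≈ 9.5000 mm.
From α = 2·arctan(d/2f) we get f = d / (2·tan(α/2)).
With d = 9.5000 mm and α/2 = 41°, tan(α/2) ≈ 0.86929, so f ≈ 9.5000 / 1.73857 ≈ 5.4642 mm.

5.464 mm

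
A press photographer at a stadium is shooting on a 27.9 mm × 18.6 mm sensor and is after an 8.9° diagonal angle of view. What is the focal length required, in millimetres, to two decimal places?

Sensor diagonal = √(27.9² + 18.6²) = √1124.3700 ≈ 33.5316 mm.
From α = 2·arctan(d/2f) we get f = d / (2·tan(α/2)).
With d = 33.5316 mm and α/2 = 4.45°, tan(α/2) ≈ 0.07782, so f ≈ 33.5316 / 0.15565 ≈ 215.4333 mm.

215.43 mm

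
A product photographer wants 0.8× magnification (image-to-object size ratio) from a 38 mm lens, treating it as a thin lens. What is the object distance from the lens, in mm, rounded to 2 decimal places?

85.50 mm

With m = dᵢ/dₒ and 1/f = 1/dₒ + 1/dᵢ, substituting dᵢ = m·dₒ gives 1/f = (1 + 1/m)/dₒ, hence dₒ = f·(1 + 1/m).
dₒ = 38 × (1 + 1/0.8) = 38 × 2.25000 ≈ 85.500 mm.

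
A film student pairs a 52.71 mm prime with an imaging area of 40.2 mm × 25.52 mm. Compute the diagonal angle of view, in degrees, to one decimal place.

48.6°

Sensor diagonal = √(40.2² + 25.52²) = √2267.3104 ≈ 47.6163 mm.
Angle of view α = 2·arctan(d/2f) with d = 47.6163 mm and f = 52.71 mm.
d/2f = 0.45168; arctan(0.45168) ≈ 24.3078°, so α ≈ 48.6156°.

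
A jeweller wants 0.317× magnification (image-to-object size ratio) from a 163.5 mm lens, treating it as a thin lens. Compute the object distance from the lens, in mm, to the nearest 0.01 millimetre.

With m = dᵢ/dₒ and 1/f = 1/dₒ + 1/dᵢ, substituting dᵢ = m·dₒ gives 1/f = (1 + 1/m)/dₒ, hence dₒ = f·(1 + 1/m).
dₒ = 163.5 × (1 + 1/0.317) = 163.5 × 4.15457 ≈ 679.273 mm.

679.27 mm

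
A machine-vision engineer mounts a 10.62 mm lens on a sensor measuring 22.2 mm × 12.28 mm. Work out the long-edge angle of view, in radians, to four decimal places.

1.6150 rad

Angle of view α = 2·arctan(w/2f) with w = 22.2 mm and f = 10.62 mm.
w/2f = 1.04520; arctan(1.04520) ≈ 0.8075 rad, so α ≈ 1.6150 rad.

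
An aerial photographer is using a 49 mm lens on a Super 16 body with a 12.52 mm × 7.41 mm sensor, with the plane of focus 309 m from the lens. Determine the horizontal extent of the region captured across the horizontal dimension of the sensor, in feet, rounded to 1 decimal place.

259.0 ft

dₒ: 309 m = 309000 mm.
Similar triangles through the lens centre give W/dₒ = w/dᵢ; with 1/f = 1/dₒ + 1/dᵢ this gives W = w·(dₒ − f)/f.
W = 12.52 mm × (309000 − 49) / 49 = 12.52 × 6305.1224 ≈ 78940.133 mm = 78940.133/304.8 ft = 258.99 ft.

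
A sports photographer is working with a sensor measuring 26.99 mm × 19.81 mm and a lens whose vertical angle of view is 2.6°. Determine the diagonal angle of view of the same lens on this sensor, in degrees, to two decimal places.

4.39°

From the vertical AOV: f = 19.81 / (2·tan(1.3°)) = 19.81 / 0.04539 ≈ 436.4749 mm.
Sensor diagonal = √(26.99² + 19.81²) = √1120.8962 ≈ 33.4798 mm.
Diagonal AOV = 2·arctan(33.4798 / (2 × 436.4749)) = 2·arctan(0.03835) ≈ 4.3927°.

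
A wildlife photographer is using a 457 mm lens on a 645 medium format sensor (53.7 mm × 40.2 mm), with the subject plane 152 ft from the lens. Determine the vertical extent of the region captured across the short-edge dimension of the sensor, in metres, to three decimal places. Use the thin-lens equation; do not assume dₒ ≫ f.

dₒ: 152 ft × 304.8 mm/ft = 46329.60 mm.
Similar triangles through the lens centre give W/dₒ = h/dᵢ; with 1/f = 1/dₒ + 1/dᵢ this gives W = h·(dₒ − f)/f.
W = 40.2 mm × (46329.6 − 457) / 457 = 40.2 × 100.3777 ≈ 4035.183 mm = 4.03518 m.

4.035 m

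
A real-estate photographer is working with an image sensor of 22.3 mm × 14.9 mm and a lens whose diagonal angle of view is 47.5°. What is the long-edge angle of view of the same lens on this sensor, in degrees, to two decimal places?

40.19°

Sensor diagonal = √(22.3² + 14.9²) = √719.3000 ≈ 26.8198 mm.
From the diagonal AOV: f = 26.8198 / (2·tan(23.75°)) = 26.8198 / 0.88002 ≈ 30.4763 mm.
Long-edge AOV = 2·arctan(22.3 / (2 × 30.4763)) = 2·arctan(0.36586) ≈ 40.1909°.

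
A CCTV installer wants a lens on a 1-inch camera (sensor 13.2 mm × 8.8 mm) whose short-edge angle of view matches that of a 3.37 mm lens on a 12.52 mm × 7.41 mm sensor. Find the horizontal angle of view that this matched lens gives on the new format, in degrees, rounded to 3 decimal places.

117.536°

Equal short-edge AOV ⇒ f₂ = f₁ · 8.8/7.41 = 3.37 × 1.18758 ≈ 4.0022 mm.
Horizontal AOV on the new format = 2·arctan(13.2 / (2 × 4.0022)) = 2·arctan(1.64911) ≈ 117.5358°.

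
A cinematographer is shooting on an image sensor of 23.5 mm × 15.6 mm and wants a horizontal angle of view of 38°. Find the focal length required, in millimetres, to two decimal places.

34.12 mm

From α = 2·arctan(w/2f) we get f = w / (2·tan(α/2)).
With w = 23.5 mm and α/2 = 19°, tan(α/2) ≈ 0.34433, so f ≈ 23.5 / 0.68866 ≈ 34.1245 mm.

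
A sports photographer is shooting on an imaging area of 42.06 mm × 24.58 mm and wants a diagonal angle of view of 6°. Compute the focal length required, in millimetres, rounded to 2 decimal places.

464.78 mm

Sensor diagonal = √(42.06² + 24.58²) = √2373.2200 ≈ 48.7157 mm.
From α = 2·arctan(d/2f) we get f = d / (2·tan(α/2)).
With d = 48.7157 mm and α/2 = 3°, tan(α/2) ≈ 0.05241, so f ≈ 48.7157 / 0.10482 ≈ 464.7755 mm.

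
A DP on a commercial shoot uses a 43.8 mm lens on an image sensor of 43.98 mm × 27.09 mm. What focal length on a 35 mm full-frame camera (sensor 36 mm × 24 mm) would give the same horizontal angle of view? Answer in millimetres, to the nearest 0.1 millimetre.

35.9 mm

Equal angle of view means equal width/f ratio, so f₂ = f₁ · (width₂/width₁) = 43.8 × 36/43.98.
f₂ = 43.8 × 0.81855 ≈ 35.853 mm.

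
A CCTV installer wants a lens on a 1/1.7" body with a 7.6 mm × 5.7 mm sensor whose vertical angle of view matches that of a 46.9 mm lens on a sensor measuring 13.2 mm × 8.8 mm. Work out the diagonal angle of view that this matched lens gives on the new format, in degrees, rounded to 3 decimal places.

Equal vertical AOV ⇒ f₂ = f₁ · 5.7/8.8 = 46.9 × 0.64773 ≈ 30.3784 mm.
Sensor diagonal = √(7.6² + 5.7²) = √90.2500 ≈ 9.5000 mm.
Diagonal AOV on the new format = 2·arctan(9.5000 / (2 × 30.3784)) = 2·arctan(0.15636) ≈ 17.7737°.

17.774°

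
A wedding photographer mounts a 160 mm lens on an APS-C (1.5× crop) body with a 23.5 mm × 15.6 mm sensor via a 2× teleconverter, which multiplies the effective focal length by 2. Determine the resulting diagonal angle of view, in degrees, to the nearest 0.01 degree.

5.05°

Effective focal length f = 160 × 2 = 320 mm.
Sensor diagonal = √(23.5² + 15.6²) = √795.6100 ≈ 28.2066 mm.
α = 2·arctan(28.207 / (2 × 320)) = 2·arctan(0.04407) ≈ 5.0471°.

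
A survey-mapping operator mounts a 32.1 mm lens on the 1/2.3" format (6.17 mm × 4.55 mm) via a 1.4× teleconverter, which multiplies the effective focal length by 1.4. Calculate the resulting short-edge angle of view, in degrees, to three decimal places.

Effective focal length f = 32.1 × 1.4 = 44.94 mm.
α = 2·arctan(4.55 / (2 × 44.94)) = 2·arctan(0.05062) ≈ 5.7960°.

5.796°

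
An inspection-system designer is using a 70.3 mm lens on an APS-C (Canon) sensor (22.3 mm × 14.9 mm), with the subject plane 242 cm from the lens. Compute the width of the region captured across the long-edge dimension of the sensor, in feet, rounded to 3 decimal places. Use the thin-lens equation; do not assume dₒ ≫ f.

dₒ: 242 cm = 2420 mm.
Similar triangles through the lens centre give W/dₒ = w/dᵢ; with 1/f = 1/dₒ + 1/dᵢ this gives W = w·(dₒ − f)/f.
W = 22.3 mm × (2420 − 70.3) / 70.3 = 22.3 × 33.4239 ≈ 745.353 mm = 745.353/304.8 ft = 2.44538 ft.

2.445 ft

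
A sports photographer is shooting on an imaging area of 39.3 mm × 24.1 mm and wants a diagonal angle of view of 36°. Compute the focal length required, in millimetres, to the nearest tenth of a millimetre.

70.9 mm

Sensor diagonal = √(39.3² + 24.1²) = √2125.3000 ≈ 46.1010 mm.
From α = 2·arctan(d/2f) we get f = d / (2·tan(α/2)).
With d = 46.1010 mm and α/2 = 18°, tan(α/2) ≈ 0.32492, so f ≈ 46.1010 / 0.64984 ≈ 70.9421 mm.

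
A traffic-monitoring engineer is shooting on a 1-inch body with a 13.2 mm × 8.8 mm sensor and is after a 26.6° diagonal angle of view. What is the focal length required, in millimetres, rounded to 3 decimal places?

Sensor diagonal = √(13.2² + 8.8²) = √251.6800 ≈ 15.8644 mm.
From α = 2·arctan(d/2f) we get f = d / (2·tan(α/2)).
With d = 15.8644 mm and α/2 = 13.3°, tan(α/2) ≈ 0.23639, so f ≈ 15.8644 / 0.47278 ≈ 33.5556 mm.

33.556 mm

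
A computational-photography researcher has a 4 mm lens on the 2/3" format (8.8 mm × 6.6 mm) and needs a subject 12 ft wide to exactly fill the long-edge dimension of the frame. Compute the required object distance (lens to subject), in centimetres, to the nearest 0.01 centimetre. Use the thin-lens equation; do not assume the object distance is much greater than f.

166.65 cm

W: 12 ft × 304.8 mm/ft = 3657.60 mm.
Magnification m = w/W = dᵢ/dₒ; combined with 1/f = 1/dₒ + 1/dᵢ this gives dₒ = f·(1 + W/w).
dₒ = 4 mm × (1 + 3657.6/8.8) = 4 × 416.6364 ≈ 1666.545 mm = 166.655 cm.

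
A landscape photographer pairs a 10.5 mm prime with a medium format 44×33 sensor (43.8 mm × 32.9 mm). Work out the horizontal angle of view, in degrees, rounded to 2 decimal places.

128.77°

Angle of view α = 2·arctan(w/2f) with w = 43.8 mm and f = 10.5 mm.
w/2f = 2.08571; arctan(2.08571) ≈ 64.3845°, so α ≈ 128.7690°.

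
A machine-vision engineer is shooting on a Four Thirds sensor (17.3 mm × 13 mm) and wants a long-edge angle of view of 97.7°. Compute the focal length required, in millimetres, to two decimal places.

From α = 2·arctan(w/2f) we get f = w / (2·tan(α/2)).
With w = 17.3 mm and α/2 = 48.85°, tan(α/2) ≈ 1.14430, so f ≈ 17.3 / 2.28861 ≈ 7.5592 mm.

7.56 mm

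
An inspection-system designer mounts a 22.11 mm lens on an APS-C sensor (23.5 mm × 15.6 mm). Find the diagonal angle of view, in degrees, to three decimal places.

65.065°

Sensor diagonal = √(23.5² + 15.6²) = √795.6100 ≈ 28.2066 mm.
Angle of view α = 2·arctan(d/2f) with d = 28.2066 mm and f = 22.11 mm.
d/2f = 0.63787; arctan(0.63787) ≈ 32.5325°, so α ≈ 65.0651°.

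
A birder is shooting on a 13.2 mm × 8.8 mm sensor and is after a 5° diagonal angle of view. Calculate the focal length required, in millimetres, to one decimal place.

Sensor diagonal = √(13.2² + 8.8²) = √251.6800 ≈ 15.8644 mm.
From α = 2·arctan(d/2f) we get f = d / (2·tan(α/2)).
With d = 15.8644 mm and α/2 = 2.5°, tan(α/2) ≈ 0.04366, so f ≈ 15.8644 / 0.08732 ≈ 181.6775 mm.

181.7 mm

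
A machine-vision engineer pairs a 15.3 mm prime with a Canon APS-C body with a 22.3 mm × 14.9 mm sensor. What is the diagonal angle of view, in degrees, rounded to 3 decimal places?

82.467°

Sensor diagonal = √(22.3² + 14.9²) = √719.3000 ≈ 26.8198 mm.
Angle of view α = 2·arctan(d/2f) with d = 26.8198 mm and f = 15.3 mm.
d/2f = 0.87646; arctan(0.87646) ≈ 41.2334°, so α ≈ 82.4667°.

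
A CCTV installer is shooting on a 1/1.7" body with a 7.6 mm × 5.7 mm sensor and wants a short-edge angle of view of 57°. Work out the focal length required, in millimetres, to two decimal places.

From α = 2·arctan(h/2f) we get f = h / (2·tan(α/2)).
With h = 5.7 mm and α/2 = 28.5°, tan(α/2) ≈ 0.54296, so f ≈ 5.7 / 1.08591 ≈ 5.2490 mm.

5.25 mm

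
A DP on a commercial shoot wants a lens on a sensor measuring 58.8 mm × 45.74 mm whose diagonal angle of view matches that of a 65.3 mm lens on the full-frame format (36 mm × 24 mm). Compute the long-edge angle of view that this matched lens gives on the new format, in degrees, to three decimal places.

29.308°

Sensor diagonal = √(36² + 24²) = √1872.0000 ≈ 43.2666 mm.
Sensor diagonal = √(58.8² + 45.74²) = √5549.5876 ≈ 74.4956 mm.
Equal diagonal AOV ⇒ f₂ = f₁ · 74.4956/43.2666 = 65.3 × 1.72178 ≈ 112.4322 mm.
Long-edge AOV on the new format = 2·arctan(58.8 / (2 × 112.4322)) = 2·arctan(0.26149) ≈ 29.3084°.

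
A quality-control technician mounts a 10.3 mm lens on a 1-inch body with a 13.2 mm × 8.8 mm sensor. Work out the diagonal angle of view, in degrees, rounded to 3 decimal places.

75.201°

Sensor diagonal = √(13.2² + 8.8²) = √251.6800 ≈ 15.8644 mm.
Angle of view α = 2·arctan(d/2f) with d = 15.8644 mm and f = 10.3 mm.
d/2f = 0.77012; arctan(0.77012) ≈ 37.6005°, so α ≈ 75.2010°.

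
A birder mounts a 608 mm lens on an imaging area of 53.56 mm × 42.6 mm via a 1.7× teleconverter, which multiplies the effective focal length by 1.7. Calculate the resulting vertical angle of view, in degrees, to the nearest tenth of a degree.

Effective focal length f = 608 × 1.7 = 1033.6 mm.
α = 2·arctan(42.6 / (2 × 1033.6)) = 2·arctan(0.02061) ≈ 2.3611°.

2.4°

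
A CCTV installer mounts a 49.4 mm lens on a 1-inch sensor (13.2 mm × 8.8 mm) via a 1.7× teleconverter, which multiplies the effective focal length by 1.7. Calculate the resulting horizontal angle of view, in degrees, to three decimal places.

8.987°

Effective focal length f = 49.4 × 1.7 = 83.98 mm.
α = 2·arctan(13.2 / (2 × 83.98)) = 2·arctan(0.07859) ≈ 8.9873°.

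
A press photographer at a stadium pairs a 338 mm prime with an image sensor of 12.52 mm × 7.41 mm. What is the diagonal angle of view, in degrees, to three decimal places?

Sensor diagonal = √(12.52² + 7.41²) = √211.6585 ≈ 14.5485 mm.
Angle of view α = 2·arctan(d/2f) with d = 14.5485 mm and f = 338 mm.
d/2f = 0.02152; arctan(0.02152) ≈ 1.2329°, so α ≈ 2.4658°.

2.466°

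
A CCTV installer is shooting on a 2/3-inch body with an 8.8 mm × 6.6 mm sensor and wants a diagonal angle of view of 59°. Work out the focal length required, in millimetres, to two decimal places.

Sensor diagonal = √(8.8² + 6.6²) = √121.0000 ≈ 11.0000 mm.
From α = 2·arctan(d/2f) we get f = d / (2·tan(α/2)).
With d = 11.0000 mm and α/2 = 29.5°, tan(α/2) ≈ 0.56577, so f ≈ 11.0000 / 1.13155 ≈ 9.7212 mm.

9.72 mm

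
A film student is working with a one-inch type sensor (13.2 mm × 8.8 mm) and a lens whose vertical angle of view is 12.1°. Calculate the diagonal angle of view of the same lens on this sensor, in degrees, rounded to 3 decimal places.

21.634°

From the vertical AOV: f = 8.8 / (2·tan(6.05°)) = 8.8 / 0.21197 ≈ 41.5147 mm.
Sensor diagonal = √(13.2² + 8.8²) = √251.6800 ≈ 15.8644 mm.
Diagonal AOV = 2·arctan(15.8644 / (2 × 41.5147)) = 2·arctan(0.19107) ≈ 21.6343°.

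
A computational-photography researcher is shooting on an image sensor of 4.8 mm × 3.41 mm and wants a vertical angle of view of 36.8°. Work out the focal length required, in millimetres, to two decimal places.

From α = 2·arctan(h/2f) we get f = h / (2·tan(α/2)).
With h = 3.41 mm and α/2 = 18.4°, tan(α/2) ≈ 0.33266, so f ≈ 3.41 / 0.66531 ≈ 5.1254 mm.

5.13 mm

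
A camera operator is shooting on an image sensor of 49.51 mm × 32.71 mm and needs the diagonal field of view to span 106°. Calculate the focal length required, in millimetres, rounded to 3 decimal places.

22.358 mm

Sensor diagonal = √(49.51² + 32.71²) = √3521.1842 ≈ 59.3396 mm.
From α = 2·arctan(d/2f) we get f = d / (2·tan(α/2)).
With d = 59.3396 mm and α/2 = 53°, tan(α/2) ≈ 1.32704, so f ≈ 59.3396 / 2.65409 ≈ 22.3578 mm.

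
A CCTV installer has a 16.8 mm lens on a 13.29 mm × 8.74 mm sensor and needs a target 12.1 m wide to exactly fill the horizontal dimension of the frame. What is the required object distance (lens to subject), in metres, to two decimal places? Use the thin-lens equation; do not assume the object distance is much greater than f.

15.31 m

W: 12.1 m = 12100 mm.
Magnification m = w/W = dᵢ/dₒ; combined with 1/f = 1/dₒ + 1/dᵢ this gives dₒ = f·(1 + W/w).
dₒ = 16.8 mm × (1 + 12100/13.29) = 16.8 × 911.4590 ≈ 15312.511 mm = 15.3125 m.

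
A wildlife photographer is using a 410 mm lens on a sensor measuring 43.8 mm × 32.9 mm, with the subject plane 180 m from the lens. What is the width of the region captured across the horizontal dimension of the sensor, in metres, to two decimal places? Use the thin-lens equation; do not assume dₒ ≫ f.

dₒ: 180 m = 180000 mm.
Similar triangles through the lens centre give W/dₒ = w/dᵢ; with 1/f = 1/dₒ + 1/dᵢ this gives W = w·(dₒ − f)/f.
W = 43.8 mm × (180000 − 410) / 410 = 43.8 × 438.0244 ≈ 19185.468 mm = 19.1855 m.

19.19 m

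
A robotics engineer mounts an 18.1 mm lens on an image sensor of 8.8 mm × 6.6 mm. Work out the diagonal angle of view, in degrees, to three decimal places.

33.805°

Sensor diagonal = √(8.8² + 6.6²) = √121.0000 ≈ 11.0000 mm.
Angle of view α = 2·arctan(d/2f) with d = 11.0000 mm and f = 18.1 mm.
d/2f = 0.30387; arctan(0.30387) ≈ 16.9023°, so α ≈ 33.8046°.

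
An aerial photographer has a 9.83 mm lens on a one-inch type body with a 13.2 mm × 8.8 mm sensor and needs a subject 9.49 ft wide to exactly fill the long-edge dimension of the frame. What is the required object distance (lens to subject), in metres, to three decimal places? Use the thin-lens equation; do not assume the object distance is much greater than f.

W: 9.49 ft × 304.8 mm/ft = 2892.55 mm.
Magnification m = w/W = dᵢ/dₒ; combined with 1/f = 1/dₒ + 1/dᵢ this gives dₒ = f·(1 + W/w).
dₒ = 9.83 mm × (1 + 2892.55/13.2) = 9.83 × 220.1327 ≈ 2163.905 mm = 2.1639 m.

2.164 m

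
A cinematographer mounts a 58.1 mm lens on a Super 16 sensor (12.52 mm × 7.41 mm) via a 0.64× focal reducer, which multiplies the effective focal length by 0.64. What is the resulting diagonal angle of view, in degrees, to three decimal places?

22.138°

Effective focal length f = 58.1 × 0.64 = 37.184 mm.
Sensor diagonal = √(12.52² + 7.41²) = √211.6585 ≈ 14.5485 mm.
α = 2·arctan(14.548 / (2 × 37.184)) = 2·arctan(0.19563) ≈ 22.1378°.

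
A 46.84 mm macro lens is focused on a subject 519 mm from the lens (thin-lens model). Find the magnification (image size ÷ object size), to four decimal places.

Thin lens: 1/f = 1/dₒ + 1/dᵢ → 1/dᵢ = 1/46.84 − 1/519 = 0.0194225 mm⁻¹, so dᵢ ≈ 51.4867 mm.
Magnification m = dᵢ/dₒ = 51.4867/519 ≈ 0.09920.

0.0992×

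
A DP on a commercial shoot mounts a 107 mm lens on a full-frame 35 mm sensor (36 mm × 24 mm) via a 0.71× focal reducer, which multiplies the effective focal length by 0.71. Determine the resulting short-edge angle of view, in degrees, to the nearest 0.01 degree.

17.95°

Effective focal length f = 107 × 0.71 = 75.97 mm.
α = 2·arctan(24 / (2 × 75.97)) = 2·arctan(0.15796) ≈ 17.9522°.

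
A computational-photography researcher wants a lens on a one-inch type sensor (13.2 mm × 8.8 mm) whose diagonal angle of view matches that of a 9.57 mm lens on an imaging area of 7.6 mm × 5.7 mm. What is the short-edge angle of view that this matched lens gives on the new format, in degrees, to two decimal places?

Sensor diagonal = √(7.6² + 5.7²) = √90.2500 ≈ 9.5000 mm.
Sensor diagonal = √(13.2² + 8.8²) = √251.6800 ≈ 15.8644 mm.
Equal diagonal AOV ⇒ f₂ = f₁ · 15.8644/9.5000 = 9.57 × 1.66994 ≈ 15.9813 mm.
Short-edge AOV on the new format = 2·arctan(8.8 / (2 × 15.9813)) = 2·arctan(0.27532) ≈ 30.7867°.

30.79°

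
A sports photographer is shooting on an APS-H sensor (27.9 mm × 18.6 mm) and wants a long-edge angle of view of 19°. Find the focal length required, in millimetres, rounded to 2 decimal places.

83.36 mm

From α = 2·arctan(w/2f) we get f = w / (2·tan(α/2)).
With w = 27.9 mm and α/2 = 9.5°, tan(α/2) ≈ 0.16734, so f ≈ 27.9 / 0.33469 ≈ 83.3619 mm.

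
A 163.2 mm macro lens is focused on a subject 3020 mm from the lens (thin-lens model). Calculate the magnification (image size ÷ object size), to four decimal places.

0.0571×

Thin lens: 1/f = 1/dₒ + 1/dᵢ → 1/dᵢ = 1/163.2 − 1/3020 = 0.0057963 mm⁻¹, so dᵢ ≈ 172.5231 mm.
Magnification m = dᵢ/dₒ = 172.5231/3020 ≈ 0.05713.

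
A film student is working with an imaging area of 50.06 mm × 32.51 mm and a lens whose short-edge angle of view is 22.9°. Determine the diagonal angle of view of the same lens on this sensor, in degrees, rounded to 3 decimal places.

From the short-edge AOV: f = 32.51 / (2·tan(11.45°)) = 32.51 / 0.40509 ≈ 80.2543 mm.
Sensor diagonal = √(50.06² + 32.51²) = √3562.9037 ≈ 59.6901 mm.
Diagonal AOV = 2·arctan(59.6901 / (2 × 80.2543)) = 2·arctan(0.37188) ≈ 40.7984°.

40.798°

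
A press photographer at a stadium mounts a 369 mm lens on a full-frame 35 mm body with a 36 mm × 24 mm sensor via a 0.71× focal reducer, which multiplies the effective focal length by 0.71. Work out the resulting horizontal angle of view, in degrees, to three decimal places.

Effective focal length f = 369 × 0.71 = 261.99 mm.
α = 2·arctan(36 / (2 × 261.99)) = 2·arctan(0.06870) ≈ 7.8607°.

7.861°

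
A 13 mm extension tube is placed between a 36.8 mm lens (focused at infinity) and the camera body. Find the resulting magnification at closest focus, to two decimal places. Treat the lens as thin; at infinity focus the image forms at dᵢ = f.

The tube moves the image plane from f to f + e, so dᵢ = 36.8 + 13 = 49.8 mm. Focus is achieved when 1/f = 1/dₒ + 1/dᵢ, giving dₒ = 1/(1/f − 1/(f+e)).
Magnification m = dᵢ/dₒ = (f+e)·(1/f − 1/(f+e)) = e/f = 13/36.8 ≈ 0.3533.

0.35×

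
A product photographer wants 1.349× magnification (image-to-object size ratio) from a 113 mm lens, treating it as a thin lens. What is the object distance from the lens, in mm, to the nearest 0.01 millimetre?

With m = dᵢ/dₒ and 1/f = 1/dₒ + 1/dᵢ, substituting dᵢ = m·dₒ gives 1/f = (1 + 1/m)/dₒ, hence dₒ = f·(1 + 1/m).
dₒ = 113 × (1 + 1/1.349) = 113 × 1.74129 ≈ 196.766 mm.

196.77 mm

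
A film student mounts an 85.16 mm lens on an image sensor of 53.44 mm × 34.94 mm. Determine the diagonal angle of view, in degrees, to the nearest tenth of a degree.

41.1°

Sensor diagonal = √(53.44² + 34.94²) = √4076.6372 ≈ 63.8485 mm.
Angle of view α = 2·arctan(d/2f) with d = 63.8485 mm and f = 85.16 mm.
d/2f = 0.37487; arctan(0.37487) ≈ 20.5497°, so α ≈ 41.0994°.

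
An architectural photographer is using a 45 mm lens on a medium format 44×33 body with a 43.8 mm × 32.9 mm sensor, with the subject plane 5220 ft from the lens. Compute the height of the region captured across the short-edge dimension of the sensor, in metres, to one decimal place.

1163.2 m

dₒ: 5220 ft × 304.8 mm/ft = 1591055.95 mm.
Similar triangles through the lens centre give W/dₒ = h/dᵢ; with 1/f = 1/dₒ + 1/dᵢ this gives W = h·(dₒ − f)/f.
W = 32.9 mm × (1.59106e+06 − 45) / 45 = 32.9 × 35355.7989 ≈ 1163205.783 mm = 1163.21 m.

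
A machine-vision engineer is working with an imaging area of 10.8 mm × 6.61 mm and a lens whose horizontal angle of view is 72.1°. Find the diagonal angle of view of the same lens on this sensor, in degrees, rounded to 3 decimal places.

From the horizontal AOV: f = 10.8 / (2·tan(36.05°)) = 10.8 / 1.45575 ≈ 7.4188 mm.
Sensor diagonal = √(10.8² + 6.61²) = √160.3321 ≈ 12.6622 mm.
Diagonal AOV = 2·arctan(12.6622 / (2 × 7.4188)) = 2·arctan(0.85338) ≈ 80.9538°.

80.954°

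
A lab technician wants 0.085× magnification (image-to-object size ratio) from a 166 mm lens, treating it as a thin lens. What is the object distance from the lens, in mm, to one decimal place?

With m = dᵢ/dₒ and 1/f = 1/dₒ + 1/dᵢ, substituting dᵢ = m·dₒ gives 1/f = (1 + 1/m)/dₒ, hence dₒ = f·(1 + 1/m).
dₒ = 166 × (1 + 1/0.085) = 166 × 12.76471 ≈ 2118.941 mm.

2118.9 mm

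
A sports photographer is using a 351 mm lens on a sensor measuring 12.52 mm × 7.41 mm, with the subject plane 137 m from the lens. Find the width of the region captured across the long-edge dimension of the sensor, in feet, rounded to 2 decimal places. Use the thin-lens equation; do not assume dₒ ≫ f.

dₒ: 137 m = 137000 mm.
Similar triangles through the lens centre give W/dₒ = w/dᵢ; with 1/f = 1/dₒ + 1/dᵢ this gives W = w·(dₒ − f)/f.
W = 12.52 mm × (137000 − 351) / 351 = 12.52 × 389.3134 ≈ 4874.204 mm = 4874.204/304.8 ft = 15.9915 ft.

15.99 ft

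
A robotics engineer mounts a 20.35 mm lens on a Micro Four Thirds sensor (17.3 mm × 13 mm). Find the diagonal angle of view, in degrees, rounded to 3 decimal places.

55.999°

Sensor diagonal = √(17.3² + 13²) = √468.2900 ≈ 21.6400 mm.
Angle of view α = 2·arctan(d/2f) with d = 21.6400 mm and f = 20.35 mm.
d/2f = 0.53170; arctan(0.53170) ≈ 27.9994°, so α ≈ 55.9988°.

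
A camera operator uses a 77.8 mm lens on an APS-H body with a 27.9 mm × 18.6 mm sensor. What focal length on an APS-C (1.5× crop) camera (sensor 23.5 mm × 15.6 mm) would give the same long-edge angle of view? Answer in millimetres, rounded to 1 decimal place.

65.5 mm

Equal angle of view means equal width/f ratio, so f₂ = f₁ · (width₂/width₁) = 77.8 × 23.5/27.9.
f₂ = 77.8 × 0.84229 ≈ 65.530 mm.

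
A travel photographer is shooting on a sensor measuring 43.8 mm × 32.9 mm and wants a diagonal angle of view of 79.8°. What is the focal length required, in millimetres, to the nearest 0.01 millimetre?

32.76 mm

Sensor diagonal = √(43.8² + 32.9²) = √3000.8500 ≈ 54.7800 mm.
From α = 2·arctan(d/2f) we get f = d / (2·tan(α/2)).
With d = 54.7800 mm and α/2 = 39.9°, tan(α/2) ≈ 0.83613, so f ≈ 54.7800 / 1.67226 ≈ 32.7581 mm.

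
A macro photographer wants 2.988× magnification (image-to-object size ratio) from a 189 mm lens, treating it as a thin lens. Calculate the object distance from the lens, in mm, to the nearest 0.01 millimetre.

252.25 mm

With m = dᵢ/dₒ and 1/f = 1/dₒ + 1/dᵢ, substituting dᵢ = m·dₒ gives 1/f = (1 + 1/m)/dₒ, hence dₒ = f·(1 + 1/m).
dₒ = 189 × (1 + 1/2.988) = 189 × 1.33467 ≈ 252.253 mm.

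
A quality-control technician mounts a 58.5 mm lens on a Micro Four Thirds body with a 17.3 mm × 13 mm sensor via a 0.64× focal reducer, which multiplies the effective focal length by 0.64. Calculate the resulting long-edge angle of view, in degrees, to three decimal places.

26.018°

Effective focal length f = 58.5 × 0.64 = 37.44 mm.
α = 2·arctan(17.3 / (2 × 37.44)) = 2·arctan(0.23104) ≈ 26.0183°.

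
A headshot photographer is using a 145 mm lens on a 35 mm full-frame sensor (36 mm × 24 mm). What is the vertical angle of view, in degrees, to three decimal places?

Angle of view α = 2·arctan(h/2f) with h = 24 mm and f = 145 mm.
h/2f = 0.08276; arctan(0.08276) ≈ 4.7309°, so α ≈ 9.4619°.

9.462°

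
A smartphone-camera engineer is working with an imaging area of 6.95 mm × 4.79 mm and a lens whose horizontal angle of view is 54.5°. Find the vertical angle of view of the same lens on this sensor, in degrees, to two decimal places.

From the horizontal AOV: f = 6.95 / (2·tan(27.25°)) = 6.95 / 1.03007 ≈ 6.7471 mm.
Vertical AOV = 2·arctan(4.79 / (2 × 6.7471)) = 2·arctan(0.35497) ≈ 39.0862°.

39.09°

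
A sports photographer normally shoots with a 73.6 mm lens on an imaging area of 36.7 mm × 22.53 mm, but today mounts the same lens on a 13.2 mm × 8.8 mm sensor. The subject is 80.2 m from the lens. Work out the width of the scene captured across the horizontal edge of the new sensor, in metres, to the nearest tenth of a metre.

The focal length stays 73.6 mm; the relevant sensor dimension is now w = 13.2 mm. Object distance dₒ = 80.2 m = 80200 mm.
Thin-lens field width W = w·(dₒ − f)/f = 13.2 × (80200 − 73.6)/73.6 ≈ 14370.496 mm = 14.3705 m.

14.4 m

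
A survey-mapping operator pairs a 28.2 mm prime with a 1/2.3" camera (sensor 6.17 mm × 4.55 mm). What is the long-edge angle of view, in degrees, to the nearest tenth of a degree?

12.5°

Angle of view α = 2·arctan(w/2f) with w = 6.17 mm and f = 28.2 mm.
w/2f = 0.10940; arctan(0.10940) ≈ 6.2432°, so α ≈ 12.4863°.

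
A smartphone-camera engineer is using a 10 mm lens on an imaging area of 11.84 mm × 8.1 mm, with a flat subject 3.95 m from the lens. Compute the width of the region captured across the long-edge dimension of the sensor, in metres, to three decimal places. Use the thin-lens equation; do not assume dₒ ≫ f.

dₒ: 3.95 m = 3950 mm.
Similar triangles through the lens centre give W/dₒ = w/dᵢ; with 1/f = 1/dₒ + 1/dᵢ this gives W = w·(dₒ − f)/f.
W = 11.84 mm × (3950 − 10) / 10 = 11.84 × 394.0000 ≈ 4664.960 mm = 4.66496 m.

4.665 m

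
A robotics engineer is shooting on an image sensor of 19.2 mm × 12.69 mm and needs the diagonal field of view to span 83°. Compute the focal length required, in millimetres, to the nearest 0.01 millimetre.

Sensor diagonal = √(19.2² + 12.69²) = √529.6761 ≈ 23.0147 mm.
From α = 2·arctan(d/2f) we get f = d / (2·tan(α/2)).
With d = 23.0147 mm and α/2 = 41.5°, tan(α/2) ≈ 0.88473, so f ≈ 23.0147 / 1.76945 ≈ 13.0067 mm.

13.01 mm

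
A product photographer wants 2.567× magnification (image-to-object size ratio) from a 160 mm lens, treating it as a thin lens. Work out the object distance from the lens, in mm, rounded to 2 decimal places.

With m = dᵢ/dₒ and 1/f = 1/dₒ + 1/dᵢ, substituting dᵢ = m·dₒ gives 1/f = (1 + 1/m)/dₒ, hence dₒ = f·(1 + 1/m).
dₒ = 160 × (1 + 1/2.567) = 160 × 1.38956 ≈ 222.330 mm.

222.33 mm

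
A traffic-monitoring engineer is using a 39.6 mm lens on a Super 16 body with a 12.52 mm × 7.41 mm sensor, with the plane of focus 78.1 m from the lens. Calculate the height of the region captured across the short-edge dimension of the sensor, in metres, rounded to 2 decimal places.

dₒ: 78.1 m = 78100 mm.
Similar triangles through the lens centre give W/dₒ = h/dᵢ; with 1/f = 1/dₒ + 1/dᵢ this gives W = h·(dₒ − f)/f.
W = 7.41 mm × (78100 − 39.6) / 39.6 = 7.41 × 1971.2222 ≈ 14606.757 mm = 14.6068 m.

14.61 m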